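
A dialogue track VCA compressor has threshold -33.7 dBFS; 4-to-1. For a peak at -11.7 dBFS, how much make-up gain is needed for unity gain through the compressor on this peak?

16.5 dB

The peak compresses to -33.7 + 22/4 = -28.2 dBFS.
To reach -11.7 dBFS requires -11.7 − (-28.2) = 16.5 dB of make-up.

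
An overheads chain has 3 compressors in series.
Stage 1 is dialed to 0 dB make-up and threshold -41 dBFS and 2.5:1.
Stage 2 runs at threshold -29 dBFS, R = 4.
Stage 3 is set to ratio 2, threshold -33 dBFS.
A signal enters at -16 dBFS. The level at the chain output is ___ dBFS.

Stage 1: overshoot 25 dB → 25/2.5 = 10 dB → -31 dBFS.
Stage 2: -31 dBFS is at or below the -29 dBFS threshold — no compression; output -31 dBFS.
Stage 3: overshoot 2 dB → 2/2 = 1 dB → -32 dBFS.

-32 dBFS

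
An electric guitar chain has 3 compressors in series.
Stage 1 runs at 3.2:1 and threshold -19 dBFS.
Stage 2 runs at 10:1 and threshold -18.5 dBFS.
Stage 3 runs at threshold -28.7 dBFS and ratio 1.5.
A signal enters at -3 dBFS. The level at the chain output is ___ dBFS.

-21.6 dBFS

Stage 1: overshoot 16 dB → 16/3.2 = 5 dB → -14 dBFS.
Stage 2: overshoot 4.5 dB → 4.5/10 = 0.45 dB → -18.05 dBFS.
Stage 3: -18.05 dBFS is 10.65 dB over -28.7 dBFS; at 1.5:1 that becomes 7.1 dB over, giving -21.6 dBFS.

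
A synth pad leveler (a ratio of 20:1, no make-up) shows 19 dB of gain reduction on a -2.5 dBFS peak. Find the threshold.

-22.5 dBFS

Gain reduction = -2.5 − (-21.5) = 19 dB; output overshoot = GR / (R − 1) = 19 / 19 = 1 dB.
Threshold = output − output overshoot = -21.5 − 1 = -22.5 dBFS.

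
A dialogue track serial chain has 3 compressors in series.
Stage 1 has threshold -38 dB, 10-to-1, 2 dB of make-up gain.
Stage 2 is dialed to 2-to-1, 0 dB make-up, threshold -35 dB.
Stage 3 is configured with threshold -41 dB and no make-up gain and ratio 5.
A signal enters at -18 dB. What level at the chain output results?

Stage 1: overshoot 20 dB → 20/10 = 2 dB → -36 dB; +2 dB make-up → -34 dB.
Stage 2: overshoot 1 dB → 1/2 = 0.5 dB → -34.5 dB.
Stage 3: 6.5 dB above -41 dB, reduced 5:1 to 1.3 dB above → -39.7 dB.

-39.7 dB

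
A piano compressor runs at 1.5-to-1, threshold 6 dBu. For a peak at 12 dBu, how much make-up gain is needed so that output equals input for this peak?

2 dB

The peak compresses to 6 + 6/1.5 = 10 dBu.
To reach 12 dBu requires 12 − 10 = 2 dB of make-up.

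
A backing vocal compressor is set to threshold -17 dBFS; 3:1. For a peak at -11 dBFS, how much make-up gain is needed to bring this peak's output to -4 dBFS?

11 dB

Overshoot 6 dB → 6/3 = 2 dB after compression, so the compressed level is -17 + 2 = -15 dBFS.
Make-up = target − compressed = -4 − (-15) = 11 dB.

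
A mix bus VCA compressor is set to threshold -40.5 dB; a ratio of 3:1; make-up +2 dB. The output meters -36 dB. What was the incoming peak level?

Before make-up, the level was -36 − 2 = -38 dB.
That's 2.5 dB above the -40.5 dB threshold.
Undo the ratio: input overshoot = 2.5 × 3 = 7.5 dB, giving input = -33 dB.

-33 dB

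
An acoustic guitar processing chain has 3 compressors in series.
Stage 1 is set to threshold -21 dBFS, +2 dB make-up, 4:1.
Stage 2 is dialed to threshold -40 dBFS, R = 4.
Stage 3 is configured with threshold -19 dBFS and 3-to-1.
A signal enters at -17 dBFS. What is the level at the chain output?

Stage 1: overshoot 4 dB → 4/4 = 1 dB → -20 dBFS; +2 dB make-up → -18 dBFS.
Stage 2: 22 dB above -40 dBFS, reduced 4:1 to 5.5 dB above → -34.5 dBFS.
Stage 3: below threshold (-34.5 ≤ -19); passes unchanged; output -34.5 dBFS.

-34.5 dBFS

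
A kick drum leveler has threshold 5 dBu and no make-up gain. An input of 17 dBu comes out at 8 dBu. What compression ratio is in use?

Input overshoot = 17 − 5 = 12 dB; output overshoot = 8 − 5 = 3 dB.
Ratio = 12 / 3 = 4.

4:1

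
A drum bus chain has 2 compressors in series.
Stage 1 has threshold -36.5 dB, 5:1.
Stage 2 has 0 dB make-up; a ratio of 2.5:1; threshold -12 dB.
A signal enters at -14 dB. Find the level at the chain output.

-32 dB

Stage 1: -14 dB is 22.5 dB over -36.5 dB; at 5:1 that becomes 4.5 dB over, giving -32 dB.
Stage 2: below threshold (-32 ≤ -12); passes unchanged; output -32 dB.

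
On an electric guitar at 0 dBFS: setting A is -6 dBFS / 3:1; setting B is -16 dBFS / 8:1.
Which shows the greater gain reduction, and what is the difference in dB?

A: 6 dB over, compressed to 2 dB over, so 4 dB of GR.
B: 16 dB over, compressed to 2 dB over, so 14 dB of GR.
B applies 10 dB more gain reduction.

B, by 10 dB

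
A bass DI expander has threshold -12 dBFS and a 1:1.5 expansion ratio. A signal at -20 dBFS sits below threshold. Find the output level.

Undershoot = (-12) − (-20) = 8 dB.
At 1:1.5, that expands to 12 dB under threshold.
Output = -12 − 12 = -24 dBFS.

-24 dBFS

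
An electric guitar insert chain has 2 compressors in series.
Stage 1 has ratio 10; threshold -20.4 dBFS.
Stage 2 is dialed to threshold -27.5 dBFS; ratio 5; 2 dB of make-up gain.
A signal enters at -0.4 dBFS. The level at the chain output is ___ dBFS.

-23.68 dBFS

Stage 1: -0.4 dBFS is 20 dB over -20.4 dBFS; at 10:1 that becomes 2 dB over, giving -18.4 dBFS.
Stage 2: 9.1 dB above -27.5 dBFS, reduced 5:1 to 1.82 dB above → -25.68 dBFS; +2 dB make-up → -23.68 dBFS.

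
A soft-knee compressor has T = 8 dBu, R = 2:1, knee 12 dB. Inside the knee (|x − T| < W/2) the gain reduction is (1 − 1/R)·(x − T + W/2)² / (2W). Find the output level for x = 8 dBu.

7.25 dBu

x − T + W/2 = 8 − 8 + 6 = 6.
GR = (1 − 1/2) × 6² / 24 = 0.5 × 36 / 24 = 0.75 dB.
Output = 8 − 0.75 = 7.25 dBu.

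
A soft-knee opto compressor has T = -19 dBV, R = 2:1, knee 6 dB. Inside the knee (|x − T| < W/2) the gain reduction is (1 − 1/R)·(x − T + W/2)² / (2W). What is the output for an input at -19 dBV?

-19.375 dBV

x − T + W/2 = -19 − (-19) + 3 = 3.
GR = (1 − 1/2) × 3² / 12 = 0.5 × 9 / 12 = 0.375 dB.
Output = -19 − 0.375 = -19.375 dBV.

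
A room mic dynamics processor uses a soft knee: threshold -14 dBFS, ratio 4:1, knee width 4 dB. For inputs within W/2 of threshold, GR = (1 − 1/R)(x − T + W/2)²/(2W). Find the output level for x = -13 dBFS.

-13.84375 dBFS

x − T + W/2 = -13 − (-14) + 2 = 3.
GR = (1 − 1/4) × 3² / 8 = 0.75 × 9 / 8 = 0.84375 dB.
Output = -13 − 0.84375 = -13.84375 dBFS.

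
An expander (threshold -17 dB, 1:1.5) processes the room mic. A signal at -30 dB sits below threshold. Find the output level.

The input is 13 dB below the -17 dB threshold.
A 1:1.5 expander multiplies undershoot by 1.5: 13 × 1.5 = 19.5 dB below threshold.
Output = -17 − 19.5 = -36.5 dB.

-36.5 dB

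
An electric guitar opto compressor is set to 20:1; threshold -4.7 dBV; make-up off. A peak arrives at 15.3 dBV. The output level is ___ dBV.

-3.7 dBV

15.3 dBV sits 20 dB over threshold.
The 20 dB excess becomes 1 dB after 20:1 reduction.
So the level is -4.7 + 1 = -3.7 dBV.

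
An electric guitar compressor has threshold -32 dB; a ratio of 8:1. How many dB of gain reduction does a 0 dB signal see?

The signal is 32 dB above threshold.
A 8:1 ratio leaves 4 dB of that excess.
So the signal is attenuated by 32 − 4 = 28 dB.

28 dB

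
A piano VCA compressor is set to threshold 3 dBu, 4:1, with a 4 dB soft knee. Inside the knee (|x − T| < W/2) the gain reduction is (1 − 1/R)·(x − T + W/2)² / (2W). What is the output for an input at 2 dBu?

x − T + W/2 = 2 − 3 + 2 = 1.
GR = (1 − 1/4) × 1² / 8 = 0.75 × 1 / 8 = 0.09375 dB.
Output = 2 − 0.09375 = 1.90625 dBu.

1.90625 dBu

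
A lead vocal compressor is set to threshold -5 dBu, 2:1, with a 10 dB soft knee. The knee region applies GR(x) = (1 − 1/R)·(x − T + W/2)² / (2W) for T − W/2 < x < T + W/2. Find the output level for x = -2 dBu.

x − T + W/2 = -2 − (-5) + 5 = 8.
GR = (1 − 1/2) × 8² / 20 = 0.5 × 64 / 20 = 1.6 dB.
Output = -2 − 1.6 = -3.6 dBu.

-3.6 dBu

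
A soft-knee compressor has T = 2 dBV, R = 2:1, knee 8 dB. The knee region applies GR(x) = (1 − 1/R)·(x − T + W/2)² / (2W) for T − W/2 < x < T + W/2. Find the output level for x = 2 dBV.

x − T + W/2 = 2 − 2 + 4 = 4.
GR = (1 − 1/2) × 4² / 16 = 0.5 × 16 / 16 = 0.5 dB.
Output = 2 − 0.5 = 1.5 dBV.

1.5 dBV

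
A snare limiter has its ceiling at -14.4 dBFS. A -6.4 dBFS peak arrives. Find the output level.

-14.4 dBFS

The limiter clamps the peak to its -14.4 dBFS ceiling.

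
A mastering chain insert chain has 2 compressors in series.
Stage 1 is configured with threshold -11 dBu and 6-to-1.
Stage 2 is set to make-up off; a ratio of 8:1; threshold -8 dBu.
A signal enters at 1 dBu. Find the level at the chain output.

-9 dBu

Stage 1: 12 dB above -11 dBu, reduced 6:1 to 2 dB above → -9 dBu.
Stage 2: below threshold (-9 ≤ -8); passes unchanged; output -9 dBu.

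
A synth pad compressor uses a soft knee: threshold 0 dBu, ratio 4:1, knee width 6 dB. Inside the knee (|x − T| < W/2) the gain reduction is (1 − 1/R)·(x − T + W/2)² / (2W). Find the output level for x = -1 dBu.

-1.25 dBu

x − T + W/2 = -1 − 0 + 3 = 2.
GR = (1 − 1/4) × 2² / 12 = 0.75 × 4 / 12 = 0.25 dB.
Output = -1 − 0.25 = -1.25 dBu.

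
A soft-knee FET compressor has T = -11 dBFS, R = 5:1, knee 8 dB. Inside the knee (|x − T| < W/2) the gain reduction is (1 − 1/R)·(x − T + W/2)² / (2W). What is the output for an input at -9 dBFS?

x − T + W/2 = -9 − (-11) + 4 = 6.
GR = (1 − 1/5) × 6² / 16 = 0.8 × 36 / 16 = 1.8 dB.
Output = -9 − 1.8 = -10.8 dBFS.

-10.8 dBFS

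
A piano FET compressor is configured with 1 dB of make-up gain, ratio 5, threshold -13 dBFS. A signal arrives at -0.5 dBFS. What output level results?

The input is 12.5 dB above the -13 dBFS threshold.
5:1 compression reduces that to 12.5/5 = 2.5 dB over.
So the level is -13 + 2.5 = -10.5 dBFS; make-up adds 1 dB, giving -9.5 dBFS.

-9.5 dBFS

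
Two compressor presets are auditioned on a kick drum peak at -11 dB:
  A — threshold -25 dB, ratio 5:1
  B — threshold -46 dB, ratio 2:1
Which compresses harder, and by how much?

A: GR = 14 − 14/5 = 11.2 dB.
B: GR = 35 − 35/2 = 17.5 dB.
B applies 6.3 dB more gain reduction.

B, by 6.3 dB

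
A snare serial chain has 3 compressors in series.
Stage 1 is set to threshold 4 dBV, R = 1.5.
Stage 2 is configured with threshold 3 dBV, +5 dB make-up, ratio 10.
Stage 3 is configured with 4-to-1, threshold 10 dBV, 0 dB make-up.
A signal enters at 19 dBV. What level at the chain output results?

9.1 dBV

Stage 1: 19 dBV is 15 dB over 4 dBV; at 1.5:1 that becomes 10 dB over, giving 14 dBV.
Stage 2: 11 dB above 3 dBV, reduced 10:1 to 1.1 dB above → 4.1 dBV; +5 dB make-up → 9.1 dBV.
Stage 3: 9.1 dBV is at or below the 10 dBV threshold — no compression; output 9.1 dBV.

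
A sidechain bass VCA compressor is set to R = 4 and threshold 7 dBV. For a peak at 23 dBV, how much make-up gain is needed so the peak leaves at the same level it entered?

12 dB

Without make-up, output = threshold + overshoot/4 = 7 + 4 = 11 dBV.
Gap to target: 12 dB.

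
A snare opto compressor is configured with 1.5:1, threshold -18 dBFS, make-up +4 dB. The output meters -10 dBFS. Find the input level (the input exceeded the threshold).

-12 dBFS

Remove make-up: -10 − 4 = -14 dBFS.
The compressed level sits -14 − (-18) = 4 dB over threshold.
Undo the ratio: input overshoot = 4 × 1.5 = 6 dB, giving input = -12 dBFS.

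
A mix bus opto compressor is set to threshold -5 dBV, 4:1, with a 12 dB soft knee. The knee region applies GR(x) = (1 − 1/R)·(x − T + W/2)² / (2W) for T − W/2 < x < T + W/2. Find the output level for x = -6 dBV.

-6.78125 dBV

x − T + W/2 = -6 − (-5) + 6 = 5.
GR = (1 − 1/4) × 5² / 24 = 0.75 × 25 / 24 = 0.78125 dB.
Output = -6 − 0.78125 = -6.78125 dBV.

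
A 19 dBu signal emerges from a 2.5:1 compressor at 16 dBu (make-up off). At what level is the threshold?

14 dBu

Input is 5 dB above T (since output overshoot × R = input overshoot: (16 − T)·2.5 = 19 − T gives T = 14 dBu).
Check: 14 + (19 − 14)/2.5 = 14 + 2 = 16 dBu. ✓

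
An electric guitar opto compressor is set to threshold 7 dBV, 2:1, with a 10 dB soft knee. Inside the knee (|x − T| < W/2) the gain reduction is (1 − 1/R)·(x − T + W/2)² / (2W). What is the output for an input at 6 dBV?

5.6 dBV

x − T + W/2 = 6 − 7 + 5 = 4.
GR = (1 − 1/2) × 4² / 20 = 0.5 × 16 / 20 = 0.4 dB.
Output = 6 − 0.4 = 5.6 dBV.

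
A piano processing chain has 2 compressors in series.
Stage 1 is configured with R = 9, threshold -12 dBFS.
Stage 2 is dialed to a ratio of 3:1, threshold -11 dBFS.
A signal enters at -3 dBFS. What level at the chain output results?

Stage 1: -3 dBFS is 9 dB over -12 dBFS; at 9:1 that becomes 1 dB over, giving -11 dBFS.
Stage 2: -11 dBFS ≤ -11 dBFS, so stage 2 doesn't engage; output -11 dBFS.

-11 dBFS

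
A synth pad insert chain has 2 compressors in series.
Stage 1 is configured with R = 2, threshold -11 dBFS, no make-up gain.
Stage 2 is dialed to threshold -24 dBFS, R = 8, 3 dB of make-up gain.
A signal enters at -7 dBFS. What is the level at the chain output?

Stage 1: -7 dBFS is 4 dB over -11 dBFS; at 2:1 that becomes 2 dB over, giving -9 dBFS.
Stage 2: -9 dBFS is 15 dB over -24 dBFS; at 8:1 that becomes 1.875 dB over, giving -22.125 dBFS; +3 dB make-up → -19.125 dBFS.

-19.125 dBFS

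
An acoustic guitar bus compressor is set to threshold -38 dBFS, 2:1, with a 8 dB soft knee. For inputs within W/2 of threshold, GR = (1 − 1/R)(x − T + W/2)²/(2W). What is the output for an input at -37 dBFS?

x − T + W/2 = -37 − (-38) + 4 = 5.
GR = (1 − 1/2) × 5² / 16 = 0.5 × 25 / 16 = 0.78125 dB.
Output = -37 − 0.78125 = -37.78125 dBFS.

-37.78125 dBFS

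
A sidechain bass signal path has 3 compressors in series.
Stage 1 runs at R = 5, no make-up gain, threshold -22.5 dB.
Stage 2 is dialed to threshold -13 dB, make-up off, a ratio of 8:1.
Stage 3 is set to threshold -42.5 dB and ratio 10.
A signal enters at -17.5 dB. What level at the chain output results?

-40.4 dB

Stage 1: overshoot 5 dB → 5/5 = 1 dB → -21.5 dB.
Stage 2: -21.5 dB ≤ -13 dB, so stage 2 doesn't engage; output -21.5 dB.
Stage 3: -21.5 dB is 21 dB over -42.5 dB; at 10:1 that becomes 2.1 dB over, giving -40.4 dB.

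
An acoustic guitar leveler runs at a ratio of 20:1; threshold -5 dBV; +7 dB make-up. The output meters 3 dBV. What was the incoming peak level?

Stripping the +7 dB make-up gives -4 dBV at the gain stage.
That's 1 dB above the -5 dBV threshold.
Input overshoot = R × output overshoot = 20 dB → input = -5 + 20 = 15 dBV.

15 dBV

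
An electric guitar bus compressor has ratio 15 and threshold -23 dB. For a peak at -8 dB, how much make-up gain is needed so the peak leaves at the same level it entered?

14 dB

Overshoot 15 dB → 15/15 = 1 dB after compression, so the compressed level is -23 + 1 = -22 dB.
Make-up = target − compressed = -8 − (-22) = 14 dB.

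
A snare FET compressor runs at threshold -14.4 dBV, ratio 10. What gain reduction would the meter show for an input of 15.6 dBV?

27 dB

Overshoot = 15.6 − (-14.4) = 30 dB.
After 10:1 compression the overshoot becomes 30/10 = 3 dB.
So the signal is attenuated by 30 − 3 = 27 dB.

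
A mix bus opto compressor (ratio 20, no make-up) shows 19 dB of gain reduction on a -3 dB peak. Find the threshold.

-23 dB

Let T be the threshold. Output overshoot = (input overshoot)/R, so -22 − T = (-3 − T)/20.
20·(-22 − T) = -3 − T → 19·T = -440 − (-3) = -437.
T = -437/19 = -23 dB.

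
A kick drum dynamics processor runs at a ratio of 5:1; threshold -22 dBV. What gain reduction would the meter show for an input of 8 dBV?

24 dB

Overshoot = 8 − (-22) = 30 dB.
After 5:1 compression the overshoot becomes 30/5 = 6 dB.
So the signal is attenuated by 30 − 6 = 24 dB.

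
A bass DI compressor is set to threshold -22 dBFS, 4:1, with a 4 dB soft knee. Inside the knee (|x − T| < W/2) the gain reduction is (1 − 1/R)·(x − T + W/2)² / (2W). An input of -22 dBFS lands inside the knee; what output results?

-22.375 dBFS

x − T + W/2 = -22 − (-22) + 2 = 2.
GR = (1 − 1/4) × 2² / 8 = 0.75 × 4 / 8 = 0.375 dB.
Output = -22 − 0.375 = -22.375 dBFS.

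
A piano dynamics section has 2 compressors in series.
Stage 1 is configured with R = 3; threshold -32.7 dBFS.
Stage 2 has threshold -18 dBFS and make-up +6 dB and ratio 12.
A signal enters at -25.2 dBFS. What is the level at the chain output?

Stage 1: -25.2 dBFS is 7.5 dB over -32.7 dBFS; at 3:1 that becomes 2.5 dB over, giving -30.2 dBFS.
Stage 2: -30.2 dBFS ≤ -18 dBFS, so stage 2 doesn't engage; make-up brings it to -24.2 dBFS.

-24.2 dBFS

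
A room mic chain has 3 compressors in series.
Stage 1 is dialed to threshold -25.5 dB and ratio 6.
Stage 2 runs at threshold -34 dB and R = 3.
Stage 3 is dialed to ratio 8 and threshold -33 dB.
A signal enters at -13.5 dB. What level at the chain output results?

Stage 1: overshoot 12 dB → 12/6 = 2 dB → -23.5 dB.
Stage 2: -23.5 dB is 10.5 dB over -34 dB; at 3:1 that becomes 3.5 dB over, giving -30.5 dB.
Stage 3: -30.5 dB is 2.5 dB over -33 dB; at 8:1 that becomes 0.3125 dB over, giving -32.6875 dB.

-32.6875 dB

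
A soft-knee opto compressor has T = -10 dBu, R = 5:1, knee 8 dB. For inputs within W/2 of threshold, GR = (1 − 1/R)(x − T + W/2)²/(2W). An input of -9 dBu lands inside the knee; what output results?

x − T + W/2 = -9 − (-10) + 4 = 5.
GR = (1 − 1/5) × 5² / 16 = 0.8 × 25 / 16 = 1.25 dB.
Output = -9 − 1.25 = -10.25 dBu.

-10.25 dBu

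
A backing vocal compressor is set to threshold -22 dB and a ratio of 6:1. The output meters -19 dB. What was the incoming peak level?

-4 dB

The compressed level sits -19 − (-22) = 3 dB over threshold.
Undo the ratio: input overshoot = 3 × 6 = 18 dB, giving input = -4 dB.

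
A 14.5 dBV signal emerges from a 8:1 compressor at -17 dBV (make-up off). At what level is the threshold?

Let T be the threshold. Output overshoot = (input overshoot)/R, so -17 − T = (14.5 − T)/8.
8·(-17 − T) = 14.5 − T → 7·T = -136 − 14.5 = -150.5.
T = -150.5/7 = -21.5 dBV.

-21.5 dBV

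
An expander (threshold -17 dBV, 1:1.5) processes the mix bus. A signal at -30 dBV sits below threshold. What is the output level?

-36.5 dBV

The input is 13 dB below the -17 dBV threshold.
A 1:1.5 expander multiplies undershoot by 1.5: 13 × 1.5 = 19.5 dB below threshold.
Output = -17 − 19.5 = -36.5 dBV.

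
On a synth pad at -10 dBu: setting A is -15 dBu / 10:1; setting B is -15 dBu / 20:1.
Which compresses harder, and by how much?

A: overshoot 5 dB → output overshoot 0.5 dB → GR 4.5 dB.
B: overshoot 5 dB → output overshoot 0.25 dB → GR 4.75 dB.
B applies 0.25 dB more gain reduction.

B, by 0.25 dB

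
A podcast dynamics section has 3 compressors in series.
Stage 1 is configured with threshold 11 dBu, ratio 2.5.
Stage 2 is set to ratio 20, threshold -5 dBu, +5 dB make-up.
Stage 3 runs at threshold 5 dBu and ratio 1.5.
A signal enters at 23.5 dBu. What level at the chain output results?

Stage 1: overshoot 12.5 dB → 12.5/2.5 = 5 dB → 16 dBu.
Stage 2: 16 dBu is 21 dB over -5 dBu; at 20:1 that becomes 1.05 dB over, giving -3.95 dBu; +5 dB make-up → 1.05 dBu.
Stage 3: below threshold (1.05 ≤ 5); passes unchanged; output 1.05 dBu.

1.05 dBu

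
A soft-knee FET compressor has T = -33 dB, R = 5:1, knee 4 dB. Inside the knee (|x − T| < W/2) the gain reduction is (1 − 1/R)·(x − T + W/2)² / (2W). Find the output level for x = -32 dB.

-32.9 dB

x − T + W/2 = -32 − (-33) + 2 = 3.
GR = (1 − 1/5) × 3² / 8 = 0.8 × 9 / 8 = 0.9 dB.
Output = -32 − 0.9 = -32.9 dB.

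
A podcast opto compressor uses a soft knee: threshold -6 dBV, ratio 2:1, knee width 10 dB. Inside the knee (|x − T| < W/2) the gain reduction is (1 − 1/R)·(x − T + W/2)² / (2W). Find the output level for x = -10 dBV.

-10.025 dBV

x − T + W/2 = -10 − (-6) + 5 = 1.
GR = (1 − 1/2) × 1² / 20 = 0.5 × 1 / 20 = 0.025 dB.
Output = -10 − 0.025 = -10.025 dBV.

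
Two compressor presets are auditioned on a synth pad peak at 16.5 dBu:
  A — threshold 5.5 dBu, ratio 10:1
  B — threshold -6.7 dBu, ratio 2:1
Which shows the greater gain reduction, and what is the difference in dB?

A: 11 dB over, compressed to 1.1 dB over, so 9.9 dB of GR.
B: 23.2 dB over, compressed to 11.6 dB over, so 11.6 dB of GR.
B applies 1.7 dB more gain reduction.

B, by 1.7 dB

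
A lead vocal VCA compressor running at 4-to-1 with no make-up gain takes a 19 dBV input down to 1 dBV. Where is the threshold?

Input is 24 dB above T (since output overshoot × R = input overshoot: (1 − T)·4 = 19 − T gives T = -5 dBV).
Check: -5 + (19 − (-5))/4 = -5 + 6 = 1 dBV. ✓

-5 dBV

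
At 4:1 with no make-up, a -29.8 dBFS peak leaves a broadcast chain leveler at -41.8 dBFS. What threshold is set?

-45.8 dBFS

Input is 16 dB above T (since output overshoot × R = input overshoot: (-41.8 − T)·4 = -29.8 − T gives T = -45.8 dBFS).
Check: -45.8 + (-29.8 − (-45.8))/4 = -45.8 + 4 = -41.8 dBFS. ✓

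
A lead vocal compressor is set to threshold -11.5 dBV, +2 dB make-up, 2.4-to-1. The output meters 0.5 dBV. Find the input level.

Before make-up, the level was 0.5 − 2 = -1.5 dBV.
Post-compression overshoot = -1.5 − (-11.5) = 10 dB.
Input overshoot = R × output overshoot = 24 dB → input = -11.5 + 24 = 12.5 dBV.

12.5 dBV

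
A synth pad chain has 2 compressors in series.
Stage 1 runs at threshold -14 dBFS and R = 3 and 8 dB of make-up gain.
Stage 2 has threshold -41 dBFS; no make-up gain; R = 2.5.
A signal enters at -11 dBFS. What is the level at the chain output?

Stage 1: overshoot 3 dB → 3/3 = 1 dB → -13 dBFS; +8 dB make-up → -5 dBFS.
Stage 2: overshoot 36 dB → 36/2.5 = 14.4 dB → -26.6 dBFS.

-26.6 dBFS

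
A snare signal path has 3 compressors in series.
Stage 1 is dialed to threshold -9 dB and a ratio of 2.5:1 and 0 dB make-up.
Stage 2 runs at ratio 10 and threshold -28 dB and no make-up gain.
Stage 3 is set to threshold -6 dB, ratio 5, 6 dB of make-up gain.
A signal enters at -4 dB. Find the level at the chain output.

-19.9 dB

Stage 1: -4 dB is 5 dB over -9 dB; at 2.5:1 that becomes 2 dB over, giving -7 dB.
Stage 2: -7 dB is 21 dB over -28 dB; at 10:1 that becomes 2.1 dB over, giving -25.9 dB.
Stage 3: below threshold (-25.9 ≤ -6); passes unchanged; make-up brings it to -19.9 dB.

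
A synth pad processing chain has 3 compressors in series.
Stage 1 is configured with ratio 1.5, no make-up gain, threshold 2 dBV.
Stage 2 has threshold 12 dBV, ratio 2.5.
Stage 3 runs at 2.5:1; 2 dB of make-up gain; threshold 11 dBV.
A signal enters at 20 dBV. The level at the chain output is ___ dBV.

Stage 1: 18 dB above 2 dBV, reduced 1.5:1 to 12 dB above → 14 dBV.
Stage 2: 14 dBV is 2 dB over 12 dBV; at 2.5:1 that becomes 0.8 dB over, giving 12.8 dBV.
Stage 3: overshoot 1.8 dB → 1.8/2.5 = 0.72 dB → 11.72 dBV; +2 dB make-up → 13.72 dBV.

13.72 dBV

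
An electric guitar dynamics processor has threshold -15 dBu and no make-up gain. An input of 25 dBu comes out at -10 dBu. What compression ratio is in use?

Input overshoot = 25 − (-15) = 40 dB; output overshoot = -10 − (-15) = 5 dB.
Ratio = 40 / 5 = 8.

8:1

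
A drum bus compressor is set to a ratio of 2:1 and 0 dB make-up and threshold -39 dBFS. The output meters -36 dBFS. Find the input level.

Post-compression overshoot = -36 − (-39) = 3 dB.
Undo the ratio: input overshoot = 3 × 2 = 6 dB, giving input = -33 dBFS.

-33 dBFS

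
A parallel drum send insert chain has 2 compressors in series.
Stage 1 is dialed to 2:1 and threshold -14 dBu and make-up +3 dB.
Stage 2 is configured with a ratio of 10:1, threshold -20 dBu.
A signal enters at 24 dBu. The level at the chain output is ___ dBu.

-17.2 dBu

Stage 1: 24 dBu is 38 dB over -14 dBu; at 2:1 that becomes 19 dB over, giving 5 dBu; +3 dB make-up → 8 dBu.
Stage 2: 8 dBu is 28 dB over -20 dBu; at 10:1 that becomes 2.8 dB over, giving -17.2 dBu.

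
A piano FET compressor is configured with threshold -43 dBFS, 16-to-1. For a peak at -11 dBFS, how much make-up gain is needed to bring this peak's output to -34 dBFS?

7 dB

Overshoot 32 dB → 32/16 = 2 dB after compression, so the compressed level is -43 + 2 = -41 dBFS.
Make-up = target − compressed = -34 − (-41) = 7 dB.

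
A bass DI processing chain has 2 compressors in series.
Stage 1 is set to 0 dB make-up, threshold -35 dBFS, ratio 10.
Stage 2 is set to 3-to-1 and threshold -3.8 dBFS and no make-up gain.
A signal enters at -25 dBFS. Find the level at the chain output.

-34 dBFS

Stage 1: 10 dB above -35 dBFS, reduced 10:1 to 1 dB above → -34 dBFS.
Stage 2: -34 dBFS ≤ -3.8 dBFS, so stage 2 doesn't engage; output -34 dBFS.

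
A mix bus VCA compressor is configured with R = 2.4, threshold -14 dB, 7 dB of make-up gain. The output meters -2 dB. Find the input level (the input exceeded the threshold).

Before make-up, the level was -2 − 7 = -9 dB.
Post-compression overshoot = -9 − (-14) = 5 dB.
Undo the ratio: input overshoot = 5 × 2.4 = 12 dB, giving input = -2 dB.

-2 dB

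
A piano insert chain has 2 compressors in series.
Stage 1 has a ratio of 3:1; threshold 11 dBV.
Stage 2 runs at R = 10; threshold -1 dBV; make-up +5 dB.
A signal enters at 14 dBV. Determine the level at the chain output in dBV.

Stage 1: 3 dB above 11 dBV, reduced 3:1 to 1 dB above → 12 dBV.
Stage 2: 12 dBV is 13 dB over -1 dBV; at 10:1 that becomes 1.3 dB over, giving 0.3 dBV; +5 dB make-up → 5.3 dBV.

5.3 dBV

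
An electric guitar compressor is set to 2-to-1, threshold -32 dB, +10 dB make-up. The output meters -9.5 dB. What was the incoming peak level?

Stripping the +10 dB make-up gives -19.5 dB at the gain stage.
That's 12.5 dB above the -32 dB threshold.
Input overshoot = R × output overshoot = 25 dB → input = -32 + 25 = -7 dB.

-7 dB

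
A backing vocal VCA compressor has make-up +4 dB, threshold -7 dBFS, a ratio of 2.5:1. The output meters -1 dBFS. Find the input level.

Remove make-up: -1 − 4 = -5 dBFS.
That's 2 dB above the -7 dBFS threshold.
Input overshoot = R × output overshoot = 5 dB → input = -7 + 5 = -2 dBFS.

-2 dBFS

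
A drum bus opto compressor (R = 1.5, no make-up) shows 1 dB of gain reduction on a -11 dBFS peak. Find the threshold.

-14 dBFS

Input is 3 dB above T (since output overshoot × R = input overshoot: (-12 − T)·1.5 = -11 − T gives T = -14 dBFS).
Check: -14 + (-11 − (-14))/1.5 = -14 + 2 = -12 dBFS. ✓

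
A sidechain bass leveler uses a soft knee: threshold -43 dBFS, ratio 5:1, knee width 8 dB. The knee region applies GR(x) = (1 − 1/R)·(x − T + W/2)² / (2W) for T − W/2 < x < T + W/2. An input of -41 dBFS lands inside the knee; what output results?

x − T + W/2 = -41 − (-43) + 4 = 6.
GR = (1 − 1/5) × 6² / 16 = 0.8 × 36 / 16 = 1.8 dB.
Output = -41 − 1.8 = -42.8 dBFS.

-42.8 dBFS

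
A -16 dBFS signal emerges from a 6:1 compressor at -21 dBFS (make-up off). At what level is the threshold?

Input is 6 dB above T (since output overshoot × R = input overshoot: (-21 − T)·6 = -16 − T gives T = -22 dBFS).
Check: -22 + (-16 − (-22))/6 = -22 + 1 = -21 dBFS. ✓

-22 dBFS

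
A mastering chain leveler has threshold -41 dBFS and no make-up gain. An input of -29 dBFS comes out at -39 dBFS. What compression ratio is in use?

6:1

Input overshoot = -29 − (-41) = 12 dB; output overshoot = -39 − (-41) = 2 dB.
Ratio = 12 / 2 = 6.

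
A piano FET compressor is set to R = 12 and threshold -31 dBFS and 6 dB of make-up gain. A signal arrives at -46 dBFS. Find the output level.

-46 dBFS is 15 dB below the -31 dBFS threshold, so no gain reduction is applied.
Make-up gain adds 6 dB: -46 + 6 = -40 dBFS.

-40 dBFS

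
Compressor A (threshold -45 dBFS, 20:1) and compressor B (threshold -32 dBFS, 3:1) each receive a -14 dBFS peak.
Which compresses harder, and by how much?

A: overshoot 31 dB → output overshoot 1.55 dB → GR 29.45 dB.
B: overshoot 18 dB → output overshoot 6 dB → GR 12 dB.
A applies 17.45 dB more gain reduction.

A, by 17.45 dB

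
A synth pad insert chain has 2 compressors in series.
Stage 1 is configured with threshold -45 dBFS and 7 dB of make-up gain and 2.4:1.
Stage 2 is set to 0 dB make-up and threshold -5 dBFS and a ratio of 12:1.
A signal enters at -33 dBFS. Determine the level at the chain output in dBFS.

-33 dBFS

Stage 1: 12 dB above -45 dBFS, reduced 2.4:1 to 5 dB above → -40 dBFS; +7 dB make-up → -33 dBFS.
Stage 2: -33 dBFS ≤ -5 dBFS, so stage 2 doesn't engage; output -33 dBFS.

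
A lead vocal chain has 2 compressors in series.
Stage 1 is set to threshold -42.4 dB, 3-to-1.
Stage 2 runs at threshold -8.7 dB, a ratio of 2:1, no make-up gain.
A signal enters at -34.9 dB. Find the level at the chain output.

-39.9 dB

Stage 1: -34.9 dB is 7.5 dB over -42.4 dB; at 3:1 that becomes 2.5 dB over, giving -39.9 dB.
Stage 2: below threshold (-39.9 ≤ -8.7); passes unchanged; output -39.9 dB.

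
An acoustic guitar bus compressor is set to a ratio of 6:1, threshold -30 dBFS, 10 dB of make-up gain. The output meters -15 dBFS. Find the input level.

0 dBFS

Remove make-up: -15 − 10 = -25 dBFS.
The compressed level sits -25 − (-30) = 5 dB over threshold.
Undo the ratio: input overshoot = 5 × 6 = 30 dB, giving input = 0 dBFS.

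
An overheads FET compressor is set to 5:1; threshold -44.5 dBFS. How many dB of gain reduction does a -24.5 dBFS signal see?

-24.5 dBFS exceeds the threshold by 20 dB.
After 5:1 compression the overshoot becomes 20/5 = 4 dB.
So the signal is attenuated by 20 − 4 = 16 dB.

16 dB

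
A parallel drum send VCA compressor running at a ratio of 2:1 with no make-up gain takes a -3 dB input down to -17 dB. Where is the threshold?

-31 dB

Gain reduction = -3 − (-17) = 14 dB; output overshoot = GR / (R − 1) = 14 / 1 = 14 dB.
Threshold = output − output overshoot = -17 − 14 = -31 dB.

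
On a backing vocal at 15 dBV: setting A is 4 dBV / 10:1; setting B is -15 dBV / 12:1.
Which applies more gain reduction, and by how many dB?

A: 11 dB over, compressed to 1.1 dB over, so 9.9 dB of GR.
B: 30 dB over, compressed to 2.5 dB over, so 27.5 dB of GR.
Difference: 17.6 dB in favour of B.

B, by 17.6 dB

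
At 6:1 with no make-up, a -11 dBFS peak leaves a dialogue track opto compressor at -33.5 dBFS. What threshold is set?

Let T be the threshold. Output overshoot = (input overshoot)/R, so -33.5 − T = (-11 − T)/6.
6·(-33.5 − T) = -11 − T → 5·T = -201 − (-11) = -190.
T = -190/5 = -38 dBFS.

-38 dBFS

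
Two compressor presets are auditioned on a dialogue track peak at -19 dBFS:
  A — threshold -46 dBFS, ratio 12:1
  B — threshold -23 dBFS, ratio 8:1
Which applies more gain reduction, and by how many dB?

A: overshoot 27 dB → output overshoot 2.25 dB → GR 24.75 dB.
B: overshoot 4 dB → output overshoot 0.5 dB → GR 3.5 dB.
Difference: 21.25 dB in favour of A.

A, by 21.25 dB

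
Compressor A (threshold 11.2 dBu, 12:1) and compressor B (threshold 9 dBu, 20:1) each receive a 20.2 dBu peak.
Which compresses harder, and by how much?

A: overshoot 9 dB → output overshoot 0.75 dB → GR 8.25 dB.
B: overshoot 11.2 dB → output overshoot 0.56 dB → GR 10.64 dB.
B applies 2.39 dB more gain reduction.

B, by 2.39 dB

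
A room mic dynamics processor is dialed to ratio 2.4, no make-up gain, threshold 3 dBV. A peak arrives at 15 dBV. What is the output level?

8 dBV

Overshoot: 15 − 3 = 12 dB.
At 2.4:1 the overshoot is divided by 2.4, leaving 5 dB above threshold.
Output = 3 + 5 = 8 dBV.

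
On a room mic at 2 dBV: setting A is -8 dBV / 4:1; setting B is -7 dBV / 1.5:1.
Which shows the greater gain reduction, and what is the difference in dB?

A: 10 dB over, compressed to 2.5 dB over, so 7.5 dB of GR.
B: 9 dB over, compressed to 6 dB over, so 3 dB of GR.
A applies 4.5 dB more gain reduction.

A, by 4.5 dB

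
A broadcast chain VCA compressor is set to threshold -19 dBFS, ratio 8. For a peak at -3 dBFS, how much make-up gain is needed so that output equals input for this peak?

The peak compresses to -19 + 16/8 = -17 dBFS.
To reach -3 dBFS requires -3 − (-17) = 14 dB of make-up.

14 dB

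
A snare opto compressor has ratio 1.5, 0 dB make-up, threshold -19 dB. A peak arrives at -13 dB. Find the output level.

-15 dB

Overshoot: -13 − (-19) = 6 dB.
At 1.5:1 the overshoot is divided by 1.5, leaving 4 dB above threshold.
That puts the output at -15 dB.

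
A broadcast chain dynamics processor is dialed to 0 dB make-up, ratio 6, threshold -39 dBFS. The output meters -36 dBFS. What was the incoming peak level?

-21 dBFS

The compressed level sits -36 − (-39) = 3 dB over threshold.
Before 6:1 compression the overshoot was 3 × 6 = 18 dB, so input = -39 + 18 = -21 dBFS.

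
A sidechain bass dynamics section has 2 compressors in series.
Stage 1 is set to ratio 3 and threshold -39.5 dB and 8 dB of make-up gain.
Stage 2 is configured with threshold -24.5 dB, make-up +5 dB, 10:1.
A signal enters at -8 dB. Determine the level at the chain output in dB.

Stage 1: 31.5 dB above -39.5 dB, reduced 3:1 to 10.5 dB above → -29 dB; +8 dB make-up → -21 dB.
Stage 2: overshoot 3.5 dB → 3.5/10 = 0.35 dB → -24.15 dB; +5 dB make-up → -19.15 dB.

-19.15 dB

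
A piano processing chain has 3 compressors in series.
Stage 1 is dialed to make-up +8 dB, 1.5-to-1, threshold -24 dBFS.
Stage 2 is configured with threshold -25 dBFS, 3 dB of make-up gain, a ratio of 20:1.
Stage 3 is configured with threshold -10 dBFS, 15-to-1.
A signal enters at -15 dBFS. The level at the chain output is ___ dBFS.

Stage 1: -15 dBFS is 9 dB over -24 dBFS; at 1.5:1 that becomes 6 dB over, giving -18 dBFS; +8 dB make-up → -10 dBFS.
Stage 2: -10 dBFS is 15 dB over -25 dBFS; at 20:1 that becomes 0.75 dB over, giving -24.25 dBFS; +3 dB make-up → -21.25 dBFS.
Stage 3: below threshold (-21.25 ≤ -10); passes unchanged; output -21.25 dBFS.

-21.25 dBFS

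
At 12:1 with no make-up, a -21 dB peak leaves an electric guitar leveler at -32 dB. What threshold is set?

-33 dB

Let T be the threshold. Output overshoot = (input overshoot)/R, so -32 − T = (-21 − T)/12.
12·(-32 − T) = -21 − T → 11·T = -384 − (-21) = -363.
T = -363/11 = -33 dB.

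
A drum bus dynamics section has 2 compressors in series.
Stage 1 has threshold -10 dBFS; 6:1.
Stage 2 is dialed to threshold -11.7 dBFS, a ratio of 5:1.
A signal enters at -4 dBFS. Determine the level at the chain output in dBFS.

-11.16 dBFS

Stage 1: -4 dBFS is 6 dB over -10 dBFS; at 6:1 that becomes 1 dB over, giving -9 dBFS.
Stage 2: overshoot 2.7 dB → 2.7/5 = 0.54 dB → -11.16 dBFS.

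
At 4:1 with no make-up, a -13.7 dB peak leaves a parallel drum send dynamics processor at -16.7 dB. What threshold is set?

-17.7 dB

Input is 4 dB above T (since output overshoot × R = input overshoot: (-16.7 − T)·4 = -13.7 − T gives T = -17.7 dB).
Check: -17.7 + (-13.7 − (-17.7))/4 = -17.7 + 1 = -16.7 dB. ✓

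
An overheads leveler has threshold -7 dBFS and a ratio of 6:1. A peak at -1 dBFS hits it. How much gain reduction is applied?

5 dB

Overshoot = -1 − (-7) = 6 dB.
At 6:1, output sits 6/6 = 1 dB above threshold.
Gain reduction = 6 − 1 = 5 dB.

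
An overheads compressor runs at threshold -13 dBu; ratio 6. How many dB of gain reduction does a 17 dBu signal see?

25 dB

17 dBu exceeds the threshold by 30 dB.
A 6:1 ratio leaves 5 dB of that excess.
So the signal is attenuated by 30 − 5 = 25 dB.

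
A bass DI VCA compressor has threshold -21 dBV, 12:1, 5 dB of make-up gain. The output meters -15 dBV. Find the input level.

Remove make-up: -15 − 5 = -20 dBV.
Post-compression overshoot = -20 − (-21) = 1 dB.
Before 12:1 compression the overshoot was 1 × 12 = 12 dB, so input = -21 + 12 = -9 dBV.

-9 dBV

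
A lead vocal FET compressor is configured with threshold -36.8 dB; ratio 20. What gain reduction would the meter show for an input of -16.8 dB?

19 dB

-16.8 dB exceeds the threshold by 20 dB.
A 20:1 ratio leaves 1 dB of that excess.
So the signal is attenuated by 20 − 1 = 19 dB.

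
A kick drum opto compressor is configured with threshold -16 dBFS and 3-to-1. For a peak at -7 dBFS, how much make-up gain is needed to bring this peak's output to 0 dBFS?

Without make-up, output = threshold + overshoot/3 = -16 + 3 = -13 dBFS.
Gap to target: 13 dB.

13 dB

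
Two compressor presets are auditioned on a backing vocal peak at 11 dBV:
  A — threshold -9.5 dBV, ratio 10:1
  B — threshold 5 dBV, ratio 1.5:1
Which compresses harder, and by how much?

A: overshoot 20.5 dB → output overshoot 2.05 dB → GR 18.45 dB.
B: overshoot 6 dB → output overshoot 4 dB → GR 2 dB.
Difference: 16.45 dB in favour of A.

A, by 16.45 dB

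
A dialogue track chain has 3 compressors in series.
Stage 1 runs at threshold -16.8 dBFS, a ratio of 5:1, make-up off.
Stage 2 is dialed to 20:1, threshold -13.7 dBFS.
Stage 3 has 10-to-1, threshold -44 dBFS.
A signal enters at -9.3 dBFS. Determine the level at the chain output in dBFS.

Stage 1: overshoot 7.5 dB → 7.5/5 = 1.5 dB → -15.3 dBFS.
Stage 2: below threshold (-15.3 ≤ -13.7); passes unchanged; output -15.3 dBFS.
Stage 3: -15.3 dBFS is 28.7 dB over -44 dBFS; at 10:1 that becomes 2.87 dB over, giving -41.13 dBFS.

-41.13 dBFS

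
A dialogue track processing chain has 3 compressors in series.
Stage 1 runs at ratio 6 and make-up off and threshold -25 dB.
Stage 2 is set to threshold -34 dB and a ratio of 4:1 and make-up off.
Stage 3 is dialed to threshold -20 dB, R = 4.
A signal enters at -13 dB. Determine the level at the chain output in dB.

-31.25 dB

Stage 1: 12 dB above -25 dB, reduced 6:1 to 2 dB above → -23 dB.
Stage 2: overshoot 11 dB → 11/4 = 2.75 dB → -31.25 dB.
Stage 3: -31.25 dB is at or below the -20 dB threshold — no compression; output -31.25 dB.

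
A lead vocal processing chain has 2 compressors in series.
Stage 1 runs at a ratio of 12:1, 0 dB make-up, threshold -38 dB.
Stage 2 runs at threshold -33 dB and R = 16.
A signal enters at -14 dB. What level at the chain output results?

-36 dB

Stage 1: 24 dB above -38 dB, reduced 12:1 to 2 dB above → -36 dB.
Stage 2: below threshold (-36 ≤ -33); passes unchanged; output -36 dB.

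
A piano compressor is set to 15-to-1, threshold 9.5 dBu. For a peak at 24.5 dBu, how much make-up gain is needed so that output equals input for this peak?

14 dB

Without make-up, output = threshold + overshoot/15 = 9.5 + 1 = 10.5 dBu.
Gap to target: 14 dB.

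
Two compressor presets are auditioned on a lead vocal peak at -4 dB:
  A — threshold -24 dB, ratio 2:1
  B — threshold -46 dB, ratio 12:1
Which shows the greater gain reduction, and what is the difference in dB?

A: GR = 20 − 20/2 = 10 dB.
B: GR = 42 − 42/12 = 38.5 dB.
B applies 28.5 dB more gain reduction.

B, by 28.5 dB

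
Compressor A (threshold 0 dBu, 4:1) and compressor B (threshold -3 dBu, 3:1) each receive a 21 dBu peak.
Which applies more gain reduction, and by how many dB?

A: GR = 21 − 21/4 = 15.75 dB.
B: GR = 24 − 24/3 = 16 dB.
Difference: 0.25 dB in favour of B.

B, by 0.25 dB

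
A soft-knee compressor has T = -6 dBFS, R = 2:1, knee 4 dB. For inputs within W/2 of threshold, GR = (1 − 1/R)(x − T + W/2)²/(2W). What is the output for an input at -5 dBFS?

x − T + W/2 = -5 − (-6) + 2 = 3.
GR = (1 − 1/2) × 3² / 8 = 0.5 × 9 / 8 = 0.5625 dB.
Output = -5 − 0.5625 = -5.5625 dBFS.

-5.5625 dBFS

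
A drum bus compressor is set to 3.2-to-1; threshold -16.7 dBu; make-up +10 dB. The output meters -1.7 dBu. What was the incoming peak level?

-0.7 dBu

Remove make-up: -1.7 − 10 = -11.7 dBu.
That's 5 dB above the -16.7 dBu threshold.
Undo the ratio: input overshoot = 5 × 3.2 = 16 dB, giving input = -0.7 dBu.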